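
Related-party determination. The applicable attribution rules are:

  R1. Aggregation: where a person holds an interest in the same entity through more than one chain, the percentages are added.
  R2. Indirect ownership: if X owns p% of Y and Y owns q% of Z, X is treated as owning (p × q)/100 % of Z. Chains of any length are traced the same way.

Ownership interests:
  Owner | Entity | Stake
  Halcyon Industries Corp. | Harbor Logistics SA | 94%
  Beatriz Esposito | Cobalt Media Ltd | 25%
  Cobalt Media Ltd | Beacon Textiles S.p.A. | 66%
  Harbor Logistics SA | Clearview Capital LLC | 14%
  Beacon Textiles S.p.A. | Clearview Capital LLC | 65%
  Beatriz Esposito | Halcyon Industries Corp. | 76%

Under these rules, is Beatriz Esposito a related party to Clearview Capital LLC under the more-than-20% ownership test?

Chain via Halcyon Industries Corp. → Harbor Logistics SA (R2): 76% × 94% × 14% = 10.0016% of Clearview Capital LLC.
Chain via Cobalt Media Ltd → Beacon Textiles S.p.A. (R2): 25% × 66% × 65% = 10.725% of Clearview Capital LLC.
Aggregating (R1): 10.0016% + 10.725% = 20.7266%.
20.7266% exceeds the 20% threshold, so Beatriz is a related party to Clearview Capital LLC.

Yes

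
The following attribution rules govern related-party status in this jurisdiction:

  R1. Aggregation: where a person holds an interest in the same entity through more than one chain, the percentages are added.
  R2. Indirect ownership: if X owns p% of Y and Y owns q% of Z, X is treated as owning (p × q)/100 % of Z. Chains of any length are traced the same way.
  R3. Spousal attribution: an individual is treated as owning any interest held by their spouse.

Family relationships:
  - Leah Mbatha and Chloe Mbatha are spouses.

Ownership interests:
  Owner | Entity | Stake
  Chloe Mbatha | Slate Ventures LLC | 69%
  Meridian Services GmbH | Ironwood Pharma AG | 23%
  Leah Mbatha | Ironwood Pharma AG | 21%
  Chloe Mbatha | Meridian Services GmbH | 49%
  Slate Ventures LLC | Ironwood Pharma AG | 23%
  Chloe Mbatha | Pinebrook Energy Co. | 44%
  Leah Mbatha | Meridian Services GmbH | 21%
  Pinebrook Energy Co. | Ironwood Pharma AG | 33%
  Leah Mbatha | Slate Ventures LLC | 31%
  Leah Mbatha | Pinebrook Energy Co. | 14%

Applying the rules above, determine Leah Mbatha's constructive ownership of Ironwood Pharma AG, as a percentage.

By spousal attribution (R3), Leah Mbatha is treated as also owning Chloe Mbatha's interest in Pinebrook Energy Co, giving 14% + 44% = 58%.
By spousal attribution (R3), Leah Mbatha is treated as also owning Chloe Mbatha's interest in Meridian Services GmbH, giving 21% + 49% = 70%.
By spousal attribution (R3), Leah Mbatha is treated as also owning Chloe Mbatha's interest in Slate Ventures LLC, giving 31% + 69% = 100%.
Chain via Pinebrook Energy Co. (R2): 58% × 33% = 19.14% of Ironwood Pharma AG.
Chain via Meridian Services GmbH (R2): 70% × 23% = 16.1% of Ironwood Pharma AG.
Chain via Slate Ventures LLC (R2): 100% × 23% = 23% of Ironwood Pharma AG.
Direct interest in Ironwood Pharma AG: 21%.
Aggregating (R1): 19.14% + 16.1% + 23% + 21% = 79.24%.

79.24%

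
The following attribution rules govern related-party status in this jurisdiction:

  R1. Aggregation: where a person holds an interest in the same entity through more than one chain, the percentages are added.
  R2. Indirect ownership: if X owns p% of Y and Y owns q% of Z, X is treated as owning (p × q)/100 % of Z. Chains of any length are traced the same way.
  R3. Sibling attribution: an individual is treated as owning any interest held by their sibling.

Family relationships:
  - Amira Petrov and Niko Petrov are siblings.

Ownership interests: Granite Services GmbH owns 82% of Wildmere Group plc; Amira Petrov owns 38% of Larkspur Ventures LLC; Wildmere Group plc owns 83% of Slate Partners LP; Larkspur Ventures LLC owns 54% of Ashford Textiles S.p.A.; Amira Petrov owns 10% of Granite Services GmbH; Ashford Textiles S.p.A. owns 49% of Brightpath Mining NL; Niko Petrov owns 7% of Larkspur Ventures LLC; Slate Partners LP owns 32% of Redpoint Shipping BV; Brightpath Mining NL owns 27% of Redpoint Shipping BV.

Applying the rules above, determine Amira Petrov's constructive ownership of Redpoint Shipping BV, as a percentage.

By sibling attribution (R3), Amira Petrov is treated as also owning Niko Petrov's interest in Larkspur Ventures LLC, giving 38% + 7% = 45%.
Chain via Larkspur Ventures LLC → Ashford Textiles S.p.A. → Brightpath Mining NL (R2): 45% × 54% × 49% × 27% = 3.21489% of Redpoint Shipping BV.
Chain via Granite Services GmbH → Wildmere Group plc → Slate Partners LP (R2): 10% × 82% × 83% × 32% = 2.17792% of Redpoint Shipping BV.
Aggregating (R1): 3.21489% + 2.17792% = 5.39281%.

5.39281%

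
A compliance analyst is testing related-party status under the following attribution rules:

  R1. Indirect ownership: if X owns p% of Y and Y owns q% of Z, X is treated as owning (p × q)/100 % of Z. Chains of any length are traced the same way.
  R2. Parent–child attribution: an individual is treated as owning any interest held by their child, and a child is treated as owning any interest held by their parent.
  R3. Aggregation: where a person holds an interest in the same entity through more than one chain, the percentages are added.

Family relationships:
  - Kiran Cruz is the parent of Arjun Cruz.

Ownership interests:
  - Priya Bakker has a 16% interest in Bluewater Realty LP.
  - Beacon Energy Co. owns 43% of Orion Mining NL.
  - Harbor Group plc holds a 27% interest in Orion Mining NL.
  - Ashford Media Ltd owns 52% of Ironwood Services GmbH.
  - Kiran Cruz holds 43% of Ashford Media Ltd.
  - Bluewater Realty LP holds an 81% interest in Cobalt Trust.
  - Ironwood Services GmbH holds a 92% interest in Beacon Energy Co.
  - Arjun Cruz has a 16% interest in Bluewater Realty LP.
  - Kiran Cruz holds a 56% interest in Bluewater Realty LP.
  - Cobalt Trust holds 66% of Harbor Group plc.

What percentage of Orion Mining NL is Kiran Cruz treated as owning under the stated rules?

By parent–child attribution (R2), Kiran Cruz is treated as also owning Arjun Cruz's interest in Bluewater Realty LP, giving 56% + 16% = 72%.
Chain via Ashford Media Ltd → Ironwood Services GmbH → Beacon Energy Co. (R1): 43% × 52% × 92% × 43% = 8.845616% of Orion Mining NL.
Chain via Bluewater Realty LP → Cobalt Trust → Harbor Group plc (R1): 72% × 81% × 66% × 27% = 10.392624% of Orion Mining NL.
Aggregating (R3): 8.845616% + 10.392624% = 19.23824%.

19.23824%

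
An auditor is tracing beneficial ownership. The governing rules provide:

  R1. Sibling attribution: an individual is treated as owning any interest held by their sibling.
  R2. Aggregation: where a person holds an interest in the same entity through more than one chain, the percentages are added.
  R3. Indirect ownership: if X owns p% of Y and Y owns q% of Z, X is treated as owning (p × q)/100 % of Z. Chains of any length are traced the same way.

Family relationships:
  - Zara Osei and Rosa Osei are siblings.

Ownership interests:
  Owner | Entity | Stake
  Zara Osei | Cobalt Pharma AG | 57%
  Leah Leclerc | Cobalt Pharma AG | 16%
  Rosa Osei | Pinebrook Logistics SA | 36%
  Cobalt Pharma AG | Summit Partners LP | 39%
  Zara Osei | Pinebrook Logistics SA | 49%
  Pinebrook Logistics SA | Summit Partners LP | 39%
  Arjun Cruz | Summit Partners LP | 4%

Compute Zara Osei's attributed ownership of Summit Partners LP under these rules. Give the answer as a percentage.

By sibling attribution (R1), Zara Osei is treated as also owning Rosa Osei's interest in Pinebrook Logistics SA, giving 49% + 36% = 85%.
Chain via Cobalt Pharma AG (R3): 57% × 39% = 22.23% of Summit Partners LP.
Chain via Pinebrook Logistics SA (R3): 85% × 39% = 33.15% of Summit Partners LP.
Aggregating (R2): 22.23% + 33.15% = 55.38%.

55.38%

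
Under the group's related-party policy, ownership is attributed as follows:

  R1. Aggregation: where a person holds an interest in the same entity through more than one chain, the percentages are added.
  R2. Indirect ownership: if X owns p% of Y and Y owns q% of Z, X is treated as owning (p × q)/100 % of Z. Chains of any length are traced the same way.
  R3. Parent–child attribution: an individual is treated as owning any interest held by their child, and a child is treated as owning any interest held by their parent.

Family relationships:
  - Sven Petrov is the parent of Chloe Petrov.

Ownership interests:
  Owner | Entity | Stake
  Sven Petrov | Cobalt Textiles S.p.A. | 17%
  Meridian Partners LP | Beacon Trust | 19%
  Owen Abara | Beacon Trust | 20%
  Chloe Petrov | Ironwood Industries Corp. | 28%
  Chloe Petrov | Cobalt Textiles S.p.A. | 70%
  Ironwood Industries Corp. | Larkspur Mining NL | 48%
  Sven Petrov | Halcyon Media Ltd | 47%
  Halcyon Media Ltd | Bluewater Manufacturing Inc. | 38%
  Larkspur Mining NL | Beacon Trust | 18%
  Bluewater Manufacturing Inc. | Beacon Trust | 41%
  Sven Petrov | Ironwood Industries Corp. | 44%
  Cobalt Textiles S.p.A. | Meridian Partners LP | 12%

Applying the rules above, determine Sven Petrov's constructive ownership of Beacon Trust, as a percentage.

15.527%

By parent–child attribution (R3), Sven Petrov is treated as also owning Chloe Petrov's interest in Ironwood Industries Corp, giving 44% + 28% = 72%.
By parent–child attribution (R3), Sven Petrov is treated as also owning Chloe Petrov's interest in Cobalt Textiles S.p.A, giving 17% + 70% = 87%.
Chain via Ironwood Industries Corp. → Larkspur Mining NL (R2): 72% × 48% × 18% = 6.2208% of Beacon Trust.
Chain via Cobalt Textiles S.p.A. → Meridian Partners LP (R2): 87% × 12% × 19% = 1.9836% of Beacon Trust.
Chain via Halcyon Media Ltd → Bluewater Manufacturing Inc. (R2): 47% × 38% × 41% = 7.3226% of Beacon Trust.
Aggregating (R1): 6.2208% + 1.9836% + 7.3226% = 15.527%.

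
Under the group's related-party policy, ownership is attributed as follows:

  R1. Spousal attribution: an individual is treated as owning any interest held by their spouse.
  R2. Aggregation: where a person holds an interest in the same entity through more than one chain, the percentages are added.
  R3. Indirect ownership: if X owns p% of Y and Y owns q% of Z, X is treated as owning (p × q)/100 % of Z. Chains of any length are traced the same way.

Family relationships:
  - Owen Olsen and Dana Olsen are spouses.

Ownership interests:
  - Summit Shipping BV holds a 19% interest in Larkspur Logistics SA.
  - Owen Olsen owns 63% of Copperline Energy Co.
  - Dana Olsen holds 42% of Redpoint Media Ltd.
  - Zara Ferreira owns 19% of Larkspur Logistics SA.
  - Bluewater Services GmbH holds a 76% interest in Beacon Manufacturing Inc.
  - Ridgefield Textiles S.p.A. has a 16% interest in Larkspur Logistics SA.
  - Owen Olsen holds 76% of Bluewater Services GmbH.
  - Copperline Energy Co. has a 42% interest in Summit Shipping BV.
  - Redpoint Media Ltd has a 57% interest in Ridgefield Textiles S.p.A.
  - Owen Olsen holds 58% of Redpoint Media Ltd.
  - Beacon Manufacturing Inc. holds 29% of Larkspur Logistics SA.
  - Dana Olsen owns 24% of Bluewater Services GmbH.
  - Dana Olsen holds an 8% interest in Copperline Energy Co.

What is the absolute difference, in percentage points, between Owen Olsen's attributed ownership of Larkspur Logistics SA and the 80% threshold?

43.1742

By spousal attribution (R1), Owen Olsen is treated as also owning Dana Olsen's interest in Redpoint Media Ltd, giving 58% + 42% = 100%.
By spousal attribution (R1), Owen Olsen is treated as also owning Dana Olsen's interest in Copperline Energy Co, giving 63% + 8% = 71%.
By spousal attribution (R1), Owen Olsen is treated as also owning Dana Olsen's interest in Bluewater Services GmbH, giving 76% + 24% = 100%.
Chain via Redpoint Media Ltd → Ridgefield Textiles S.p.A. (R3): 100% × 57% × 16% = 9.12% of Larkspur Logistics SA.
Chain via Copperline Energy Co. → Summit Shipping BV (R3): 71% × 42% × 19% = 5.6658% of Larkspur Logistics SA.
Chain via Bluewater Services GmbH → Beacon Manufacturing Inc. (R3): 100% × 76% × 29% = 22.04% of Larkspur Logistics SA.
Aggregating (R2): 9.12% + 5.6658% + 22.04% = 36.8258%.
36.8258% falls short of the 80% threshold by 43.1742 percentage points.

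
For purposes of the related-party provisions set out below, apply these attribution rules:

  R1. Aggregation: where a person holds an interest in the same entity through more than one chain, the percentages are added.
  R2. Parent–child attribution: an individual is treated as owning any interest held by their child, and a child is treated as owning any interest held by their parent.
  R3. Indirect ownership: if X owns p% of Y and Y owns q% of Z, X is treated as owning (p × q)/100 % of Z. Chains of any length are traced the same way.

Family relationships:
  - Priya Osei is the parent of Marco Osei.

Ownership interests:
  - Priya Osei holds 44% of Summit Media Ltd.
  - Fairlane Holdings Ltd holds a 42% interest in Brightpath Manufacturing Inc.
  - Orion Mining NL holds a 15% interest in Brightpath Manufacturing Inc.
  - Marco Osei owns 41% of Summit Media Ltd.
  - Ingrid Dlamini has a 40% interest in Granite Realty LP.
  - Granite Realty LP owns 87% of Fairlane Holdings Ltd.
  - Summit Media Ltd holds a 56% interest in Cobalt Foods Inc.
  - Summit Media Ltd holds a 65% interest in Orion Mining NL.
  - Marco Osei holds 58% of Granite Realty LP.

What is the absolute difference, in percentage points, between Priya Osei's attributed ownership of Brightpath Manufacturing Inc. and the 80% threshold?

By parent–child attribution (R2), Priya Osei is treated as also owning Marco Osei's interest in Summit Media Ltd, giving 44% + 41% = 85%.
By parent–child attribution (R2), Priya Osei is treated as owning Marco Osei's 58% interest in Granite Realty LP.
Chain via Summit Media Ltd → Orion Mining NL (R3): 85% × 65% × 15% = 8.2875% of Brightpath Manufacturing Inc.
Chain via Granite Realty LP → Fairlane Holdings Ltd (R3): 58% × 87% × 42% = 21.1932% of Brightpath Manufacturing Inc.
Aggregating (R1): 8.2875% + 21.1932% = 29.4807%.
29.4807% falls short of the 80% threshold by 50.5193 percentage points.

50.5193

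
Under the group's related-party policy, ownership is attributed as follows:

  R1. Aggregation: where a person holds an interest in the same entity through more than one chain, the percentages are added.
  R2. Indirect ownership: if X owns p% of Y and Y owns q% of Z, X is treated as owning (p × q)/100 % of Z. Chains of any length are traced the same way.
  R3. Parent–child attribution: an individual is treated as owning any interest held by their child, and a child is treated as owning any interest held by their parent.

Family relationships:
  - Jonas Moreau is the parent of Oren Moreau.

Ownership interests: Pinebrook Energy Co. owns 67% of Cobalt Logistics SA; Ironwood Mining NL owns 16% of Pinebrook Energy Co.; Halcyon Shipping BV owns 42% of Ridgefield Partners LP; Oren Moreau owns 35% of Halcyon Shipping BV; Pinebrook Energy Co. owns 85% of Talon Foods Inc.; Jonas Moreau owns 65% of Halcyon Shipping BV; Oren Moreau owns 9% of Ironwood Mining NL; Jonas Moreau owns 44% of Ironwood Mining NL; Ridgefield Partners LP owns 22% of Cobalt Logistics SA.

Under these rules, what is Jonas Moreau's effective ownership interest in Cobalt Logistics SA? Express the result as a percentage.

By parent–child attribution (R3), Jonas Moreau is treated as also owning Oren Moreau's interest in Halcyon Shipping BV, giving 65% + 35% = 100%.
By parent–child attribution (R3), Jonas Moreau is treated as also owning Oren Moreau's interest in Ironwood Mining NL, giving 44% + 9% = 53%.
Chain via Halcyon Shipping BV → Ridgefield Partners LP (R2): 100% × 42% × 22% = 9.24% of Cobalt Logistics SA.
Chain via Ironwood Mining NL → Pinebrook Energy Co. (R2): 53% × 16% × 67% = 5.6816% of Cobalt Logistics SA.
Aggregating (R1): 9.24% + 5.6816% = 14.9216%.

14.9216%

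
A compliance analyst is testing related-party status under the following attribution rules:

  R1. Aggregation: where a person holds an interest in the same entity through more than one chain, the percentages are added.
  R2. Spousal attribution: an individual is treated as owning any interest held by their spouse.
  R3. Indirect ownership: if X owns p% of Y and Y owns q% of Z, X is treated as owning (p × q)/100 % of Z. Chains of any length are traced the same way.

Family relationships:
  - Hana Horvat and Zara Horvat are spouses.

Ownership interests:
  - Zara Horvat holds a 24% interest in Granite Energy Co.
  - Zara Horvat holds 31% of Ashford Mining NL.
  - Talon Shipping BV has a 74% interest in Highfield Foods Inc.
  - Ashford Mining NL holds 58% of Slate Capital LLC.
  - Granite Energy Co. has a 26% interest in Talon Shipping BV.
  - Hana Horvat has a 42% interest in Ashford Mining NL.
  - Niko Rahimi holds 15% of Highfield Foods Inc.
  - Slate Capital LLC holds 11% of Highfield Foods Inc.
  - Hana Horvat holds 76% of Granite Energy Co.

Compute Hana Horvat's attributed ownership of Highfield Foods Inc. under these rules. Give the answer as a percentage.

23.8974%

By spousal attribution (R2), Hana Horvat is treated as also owning Zara Horvat's interest in Ashford Mining NL, giving 42% + 31% = 73%.
By spousal attribution (R2), Hana Horvat is treated as also owning Zara Horvat's interest in Granite Energy Co, giving 76% + 24% = 100%.
Chain via Ashford Mining NL → Slate Capital LLC (R3): 73% × 58% × 11% = 4.6574% of Highfield Foods Inc.
Chain via Granite Energy Co. → Talon Shipping BV (R3): 100% × 26% × 74% = 19.24% of Highfield Foods Inc.
Aggregating (R1): 4.6574% + 19.24% = 23.8974%.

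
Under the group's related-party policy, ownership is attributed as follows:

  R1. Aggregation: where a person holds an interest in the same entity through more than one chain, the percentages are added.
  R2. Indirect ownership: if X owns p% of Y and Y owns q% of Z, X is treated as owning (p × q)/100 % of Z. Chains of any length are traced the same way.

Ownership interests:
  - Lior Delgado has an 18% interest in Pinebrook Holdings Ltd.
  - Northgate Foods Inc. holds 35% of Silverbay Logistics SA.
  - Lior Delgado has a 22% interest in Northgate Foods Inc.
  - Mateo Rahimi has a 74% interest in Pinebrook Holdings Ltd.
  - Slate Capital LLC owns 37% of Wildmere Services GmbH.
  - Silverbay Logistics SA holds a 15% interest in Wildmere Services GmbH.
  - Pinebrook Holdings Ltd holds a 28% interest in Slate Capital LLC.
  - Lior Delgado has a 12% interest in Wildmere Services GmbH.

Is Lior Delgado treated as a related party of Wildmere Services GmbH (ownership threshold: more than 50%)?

No

Chain via Northgate Foods Inc. → Silverbay Logistics SA (R2): 22% × 35% × 15% = 1.155% of Wildmere Services GmbH.
Chain via Pinebrook Holdings Ltd → Slate Capital LLC (R2): 18% × 28% × 37% = 1.8648% of Wildmere Services GmbH.
Direct interest in Wildmere Services GmbH: 12%.
Aggregating (R1): 1.155% + 1.8648% + 12% = 15.0198%.
15.0198% does not exceed the 50% threshold, so Lior is not a related party to Wildmere Services GmbH.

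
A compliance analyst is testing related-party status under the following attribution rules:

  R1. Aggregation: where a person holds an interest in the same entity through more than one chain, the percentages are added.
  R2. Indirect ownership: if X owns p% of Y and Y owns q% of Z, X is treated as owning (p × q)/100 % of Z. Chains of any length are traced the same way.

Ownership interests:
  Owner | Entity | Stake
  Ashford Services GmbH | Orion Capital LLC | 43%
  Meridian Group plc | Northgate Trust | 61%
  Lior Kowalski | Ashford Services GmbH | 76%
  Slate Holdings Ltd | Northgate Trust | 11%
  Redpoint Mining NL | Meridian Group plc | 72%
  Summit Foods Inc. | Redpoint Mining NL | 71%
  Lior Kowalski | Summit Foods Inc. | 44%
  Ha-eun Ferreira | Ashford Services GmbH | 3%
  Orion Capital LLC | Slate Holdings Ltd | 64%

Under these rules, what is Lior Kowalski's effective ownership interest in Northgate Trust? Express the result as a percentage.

Chain via Ashford Services GmbH → Orion Capital LLC → Slate Holdings Ltd (R2): 76% × 43% × 64% × 11% = 2.300672% of Northgate Trust.
Chain via Summit Foods Inc. → Redpoint Mining NL → Meridian Group plc (R2): 44% × 71% × 72% × 61% = 13.720608% of Northgate Trust.
Aggregating (R1): 2.300672% + 13.720608% = 16.02128%.

16.02128%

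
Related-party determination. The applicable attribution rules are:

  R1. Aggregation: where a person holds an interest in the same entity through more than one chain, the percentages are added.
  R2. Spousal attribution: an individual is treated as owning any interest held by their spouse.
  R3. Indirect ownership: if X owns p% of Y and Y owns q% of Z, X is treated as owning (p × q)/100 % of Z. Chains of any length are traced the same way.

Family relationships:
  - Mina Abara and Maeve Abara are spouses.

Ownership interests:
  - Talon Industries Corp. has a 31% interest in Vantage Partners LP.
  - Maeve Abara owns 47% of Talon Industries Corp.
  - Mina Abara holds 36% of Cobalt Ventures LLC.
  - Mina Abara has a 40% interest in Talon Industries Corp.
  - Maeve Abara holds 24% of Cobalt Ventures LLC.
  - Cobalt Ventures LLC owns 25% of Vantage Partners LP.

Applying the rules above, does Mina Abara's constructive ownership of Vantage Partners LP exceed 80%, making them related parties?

By spousal attribution (R2), Mina Abara is treated as also owning Maeve Abara's interest in Cobalt Ventures LLC, giving 36% + 24% = 60%.
By spousal attribution (R2), Mina Abara is treated as also owning Maeve Abara's interest in Talon Industries Corp, giving 40% + 47% = 87%.
Chain via Cobalt Ventures LLC (R3): 60% × 25% = 15% of Vantage Partners LP.
Chain via Talon Industries Corp. (R3): 87% × 31% = 26.97% of Vantage Partners LP.
Aggregating (R1): 15% + 26.97% = 41.97%.
41.97% does not exceed the 80% threshold, so Mina is not a related party to Vantage Partners LP.

No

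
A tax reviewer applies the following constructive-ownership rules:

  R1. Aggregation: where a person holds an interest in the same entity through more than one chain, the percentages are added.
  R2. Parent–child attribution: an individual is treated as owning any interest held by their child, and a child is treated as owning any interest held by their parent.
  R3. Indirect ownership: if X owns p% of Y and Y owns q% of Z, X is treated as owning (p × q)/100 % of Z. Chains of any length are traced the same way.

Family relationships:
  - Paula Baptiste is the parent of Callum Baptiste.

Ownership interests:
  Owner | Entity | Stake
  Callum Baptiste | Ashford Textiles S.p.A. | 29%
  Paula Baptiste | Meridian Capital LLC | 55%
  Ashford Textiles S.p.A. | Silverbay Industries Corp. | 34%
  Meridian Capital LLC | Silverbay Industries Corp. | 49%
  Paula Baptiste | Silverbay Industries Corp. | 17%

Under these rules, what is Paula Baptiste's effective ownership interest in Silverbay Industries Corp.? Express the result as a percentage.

53.81%

By parent–child attribution (R2), Paula Baptiste is treated as owning Callum Baptiste's 29% interest in Ashford Textiles S.p.A.
Chain via Meridian Capital LLC (R3): 55% × 49% = 26.95% of Silverbay Industries Corp.
Direct interest in Silverbay Industries Corp: 17%.
Chain via Ashford Textiles S.p.A. (R3): 29% × 34% = 9.86% of Silverbay Industries Corp.
Aggregating (R1): 26.95% + 17% + 9.86% = 53.81%.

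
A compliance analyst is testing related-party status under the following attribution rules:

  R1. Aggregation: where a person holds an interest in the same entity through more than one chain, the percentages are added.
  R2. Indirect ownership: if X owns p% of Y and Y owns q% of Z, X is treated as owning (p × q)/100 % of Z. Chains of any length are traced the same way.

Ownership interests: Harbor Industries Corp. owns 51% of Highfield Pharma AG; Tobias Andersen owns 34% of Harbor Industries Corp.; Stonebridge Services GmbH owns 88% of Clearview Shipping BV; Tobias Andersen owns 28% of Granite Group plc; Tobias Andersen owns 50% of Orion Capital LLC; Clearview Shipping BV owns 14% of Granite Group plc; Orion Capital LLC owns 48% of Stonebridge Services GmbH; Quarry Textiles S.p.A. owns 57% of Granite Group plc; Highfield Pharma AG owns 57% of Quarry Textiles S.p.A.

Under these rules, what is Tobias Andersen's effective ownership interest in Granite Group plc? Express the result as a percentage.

Chain via Harbor Industries Corp. → Highfield Pharma AG → Quarry Textiles S.p.A. (R2): 34% × 51% × 57% × 57% = 5.633766% of Granite Group plc.
Chain via Orion Capital LLC → Stonebridge Services GmbH → Clearview Shipping BV (R2): 50% × 48% × 88% × 14% = 2.9568% of Granite Group plc.
Direct interest in Granite Group plc: 28%.
Aggregating (R1): 5.633766% + 2.9568% + 28% = 36.590566%.

36.590566%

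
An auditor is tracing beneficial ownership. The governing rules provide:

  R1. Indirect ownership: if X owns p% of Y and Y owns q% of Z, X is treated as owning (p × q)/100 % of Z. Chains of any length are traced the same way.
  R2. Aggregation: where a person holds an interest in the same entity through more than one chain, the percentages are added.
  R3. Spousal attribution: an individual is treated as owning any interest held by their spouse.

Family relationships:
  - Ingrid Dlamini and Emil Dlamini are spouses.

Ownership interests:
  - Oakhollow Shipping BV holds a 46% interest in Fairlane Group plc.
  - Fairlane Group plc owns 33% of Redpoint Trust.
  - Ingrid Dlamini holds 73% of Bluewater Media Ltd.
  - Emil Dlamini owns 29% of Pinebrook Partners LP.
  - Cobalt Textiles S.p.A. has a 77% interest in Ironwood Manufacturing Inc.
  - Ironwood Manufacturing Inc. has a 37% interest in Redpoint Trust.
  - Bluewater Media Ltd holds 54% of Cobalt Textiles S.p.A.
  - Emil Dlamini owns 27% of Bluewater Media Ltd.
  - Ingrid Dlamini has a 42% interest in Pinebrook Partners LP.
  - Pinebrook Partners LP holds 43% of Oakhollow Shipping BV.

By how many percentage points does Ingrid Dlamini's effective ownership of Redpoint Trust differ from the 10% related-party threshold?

10.019054

By spousal attribution (R3), Ingrid Dlamini is treated as also owning Emil Dlamini's interest in Pinebrook Partners LP, giving 42% + 29% = 71%.
By spousal attribution (R3), Ingrid Dlamini is treated as also owning Emil Dlamini's interest in Bluewater Media Ltd, giving 73% + 27% = 100%.
Chain via Pinebrook Partners LP → Oakhollow Shipping BV → Fairlane Group plc (R1): 71% × 43% × 46% × 33% = 4.634454% of Redpoint Trust.
Chain via Bluewater Media Ltd → Cobalt Textiles S.p.A. → Ironwood Manufacturing Inc. (R1): 100% × 54% × 77% × 37% = 15.3846% of Redpoint Trust.
Aggregating (R2): 4.634454% + 15.3846% = 20.019054%.
20.019054% exceeds the 10% threshold by 10.019054 percentage points.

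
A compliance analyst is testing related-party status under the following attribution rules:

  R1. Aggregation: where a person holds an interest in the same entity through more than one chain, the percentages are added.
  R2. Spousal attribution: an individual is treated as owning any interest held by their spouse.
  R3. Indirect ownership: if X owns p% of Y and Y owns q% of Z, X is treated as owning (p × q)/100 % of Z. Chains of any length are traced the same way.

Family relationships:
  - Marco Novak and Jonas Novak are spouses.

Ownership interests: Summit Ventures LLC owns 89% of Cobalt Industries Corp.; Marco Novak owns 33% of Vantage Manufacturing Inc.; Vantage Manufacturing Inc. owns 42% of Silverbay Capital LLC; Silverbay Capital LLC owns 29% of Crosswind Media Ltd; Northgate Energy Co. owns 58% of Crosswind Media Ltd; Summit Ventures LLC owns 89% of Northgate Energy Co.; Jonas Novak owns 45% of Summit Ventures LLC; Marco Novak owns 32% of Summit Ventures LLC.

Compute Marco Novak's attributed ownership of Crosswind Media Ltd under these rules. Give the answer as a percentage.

By spousal attribution (R2), Marco Novak is treated as also owning Jonas Novak's interest in Summit Ventures LLC, giving 32% + 45% = 77%.
Chain via Vantage Manufacturing Inc. → Silverbay Capital LLC (R3): 33% × 42% × 29% = 4.0194% of Crosswind Media Ltd.
Chain via Summit Ventures LLC → Northgate Energy Co. (R3): 77% × 89% × 58% = 39.7474% of Crosswind Media Ltd.
Aggregating (R1): 4.0194% + 39.7474% = 43.7668%.

43.7668%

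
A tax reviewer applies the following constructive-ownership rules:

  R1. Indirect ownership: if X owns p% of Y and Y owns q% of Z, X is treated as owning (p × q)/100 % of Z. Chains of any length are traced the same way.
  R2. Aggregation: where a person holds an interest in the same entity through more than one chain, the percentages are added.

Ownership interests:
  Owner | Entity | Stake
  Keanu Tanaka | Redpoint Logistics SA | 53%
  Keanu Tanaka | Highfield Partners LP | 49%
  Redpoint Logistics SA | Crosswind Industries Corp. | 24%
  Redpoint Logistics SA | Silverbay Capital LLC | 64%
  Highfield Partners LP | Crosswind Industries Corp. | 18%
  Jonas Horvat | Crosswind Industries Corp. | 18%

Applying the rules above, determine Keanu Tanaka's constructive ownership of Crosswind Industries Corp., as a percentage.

21.54%

Chain via Redpoint Logistics SA (R1): 53% × 24% = 12.72% of Crosswind Industries Corp.
Chain via Highfield Partners LP (R1): 49% × 18% = 8.82% of Crosswind Industries Corp.
Aggregating (R2): 12.72% + 8.82% = 21.54%.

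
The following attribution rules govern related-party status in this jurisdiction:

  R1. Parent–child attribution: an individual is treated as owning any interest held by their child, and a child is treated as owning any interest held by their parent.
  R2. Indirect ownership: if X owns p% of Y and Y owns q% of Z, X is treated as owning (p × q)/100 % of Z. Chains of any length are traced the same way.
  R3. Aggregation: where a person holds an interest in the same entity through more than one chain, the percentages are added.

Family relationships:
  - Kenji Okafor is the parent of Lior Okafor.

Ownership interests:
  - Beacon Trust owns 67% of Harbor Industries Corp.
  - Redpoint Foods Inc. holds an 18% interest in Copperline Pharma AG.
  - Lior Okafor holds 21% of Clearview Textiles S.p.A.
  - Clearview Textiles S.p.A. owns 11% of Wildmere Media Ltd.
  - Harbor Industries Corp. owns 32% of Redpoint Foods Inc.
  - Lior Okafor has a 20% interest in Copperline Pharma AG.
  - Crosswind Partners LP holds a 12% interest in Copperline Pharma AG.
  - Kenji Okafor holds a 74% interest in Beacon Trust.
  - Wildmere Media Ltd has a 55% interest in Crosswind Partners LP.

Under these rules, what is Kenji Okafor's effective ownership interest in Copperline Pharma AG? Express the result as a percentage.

By parent–child attribution (R1), Kenji Okafor is treated as owning Lior Okafor's 21% interest in Clearview Textiles S.p.A.
By parent–child attribution (R1), Kenji Okafor is treated as owning Lior Okafor's 20% interest in Copperline Pharma AG.
Chain via Beacon Trust → Harbor Industries Corp. → Redpoint Foods Inc. (R2): 74% × 67% × 32% × 18% = 2.855808% of Copperline Pharma AG.
Chain via Clearview Textiles S.p.A. → Wildmere Media Ltd → Crosswind Partners LP (R2): 21% × 11% × 55% × 12% = 0.15246% of Copperline Pharma AG.
Direct interest in Copperline Pharma AG: 20%.
Aggregating (R3): 2.855808% + 0.15246% + 20% = 23.008268%.

23.008268%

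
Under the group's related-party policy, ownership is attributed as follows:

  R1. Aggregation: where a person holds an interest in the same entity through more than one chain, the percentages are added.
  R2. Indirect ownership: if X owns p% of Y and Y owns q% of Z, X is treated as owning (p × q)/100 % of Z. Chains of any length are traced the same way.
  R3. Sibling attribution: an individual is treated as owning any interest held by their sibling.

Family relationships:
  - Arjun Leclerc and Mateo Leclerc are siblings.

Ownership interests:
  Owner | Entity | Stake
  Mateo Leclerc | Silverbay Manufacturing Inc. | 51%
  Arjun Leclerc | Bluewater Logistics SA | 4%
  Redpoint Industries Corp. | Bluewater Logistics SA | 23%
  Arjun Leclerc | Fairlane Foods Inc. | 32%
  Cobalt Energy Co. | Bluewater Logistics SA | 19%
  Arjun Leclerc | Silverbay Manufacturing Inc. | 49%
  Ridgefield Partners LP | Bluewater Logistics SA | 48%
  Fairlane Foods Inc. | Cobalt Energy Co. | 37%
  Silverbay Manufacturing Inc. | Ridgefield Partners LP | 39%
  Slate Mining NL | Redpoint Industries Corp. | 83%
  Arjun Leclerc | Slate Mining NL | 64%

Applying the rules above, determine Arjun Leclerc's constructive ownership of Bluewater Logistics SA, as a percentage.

By sibling attribution (R3), Arjun Leclerc is treated as also owning Mateo Leclerc's interest in Silverbay Manufacturing Inc, giving 49% + 51% = 100%.
Chain via Silverbay Manufacturing Inc. → Ridgefield Partners LP (R2): 100% × 39% × 48% = 18.72% of Bluewater Logistics SA.
Chain via Slate Mining NL → Redpoint Industries Corp. (R2): 64% × 83% × 23% = 12.2176% of Bluewater Logistics SA.
Chain via Fairlane Foods Inc. → Cobalt Energy Co. (R2): 32% × 37% × 19% = 2.2496% of Bluewater Logistics SA.
Direct interest in Bluewater Logistics SA: 4%.
Aggregating (R1): 18.72% + 12.2176% + 2.2496% + 4% = 37.1872%.

37.1872%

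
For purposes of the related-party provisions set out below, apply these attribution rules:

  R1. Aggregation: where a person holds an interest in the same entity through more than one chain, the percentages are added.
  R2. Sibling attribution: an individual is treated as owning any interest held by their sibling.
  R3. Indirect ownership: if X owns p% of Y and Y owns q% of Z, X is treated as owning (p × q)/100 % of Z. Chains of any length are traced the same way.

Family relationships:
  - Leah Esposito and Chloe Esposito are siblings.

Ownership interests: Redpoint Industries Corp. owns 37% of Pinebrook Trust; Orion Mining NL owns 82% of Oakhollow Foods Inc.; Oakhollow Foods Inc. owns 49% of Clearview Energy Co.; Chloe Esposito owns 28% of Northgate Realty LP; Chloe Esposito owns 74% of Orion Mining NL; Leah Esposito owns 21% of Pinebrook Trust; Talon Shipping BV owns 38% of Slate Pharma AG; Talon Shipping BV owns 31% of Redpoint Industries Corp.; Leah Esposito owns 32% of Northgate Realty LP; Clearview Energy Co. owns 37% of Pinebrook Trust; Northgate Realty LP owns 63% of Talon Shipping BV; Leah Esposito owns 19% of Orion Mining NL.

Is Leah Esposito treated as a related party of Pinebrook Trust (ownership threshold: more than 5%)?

By sibling attribution (R2), Leah Esposito is treated as also owning Chloe Esposito's interest in Orion Mining NL, giving 19% + 74% = 93%.
By sibling attribution (R2), Leah Esposito is treated as also owning Chloe Esposito's interest in Northgate Realty LP, giving 32% + 28% = 60%.
Chain via Orion Mining NL → Oakhollow Foods Inc. → Clearview Energy Co. (R3): 93% × 82% × 49% × 37% = 13.825938% of Pinebrook Trust.
Chain via Northgate Realty LP → Talon Shipping BV → Redpoint Industries Corp. (R3): 60% × 63% × 31% × 37% = 4.33566% of Pinebrook Trust.
Direct interest in Pinebrook Trust: 21%.
Aggregating (R1): 13.825938% + 4.33566% + 21% = 39.161598%.
39.161598% exceeds the 5% threshold, so Leah is a related party to Pinebrook Trust.

Yes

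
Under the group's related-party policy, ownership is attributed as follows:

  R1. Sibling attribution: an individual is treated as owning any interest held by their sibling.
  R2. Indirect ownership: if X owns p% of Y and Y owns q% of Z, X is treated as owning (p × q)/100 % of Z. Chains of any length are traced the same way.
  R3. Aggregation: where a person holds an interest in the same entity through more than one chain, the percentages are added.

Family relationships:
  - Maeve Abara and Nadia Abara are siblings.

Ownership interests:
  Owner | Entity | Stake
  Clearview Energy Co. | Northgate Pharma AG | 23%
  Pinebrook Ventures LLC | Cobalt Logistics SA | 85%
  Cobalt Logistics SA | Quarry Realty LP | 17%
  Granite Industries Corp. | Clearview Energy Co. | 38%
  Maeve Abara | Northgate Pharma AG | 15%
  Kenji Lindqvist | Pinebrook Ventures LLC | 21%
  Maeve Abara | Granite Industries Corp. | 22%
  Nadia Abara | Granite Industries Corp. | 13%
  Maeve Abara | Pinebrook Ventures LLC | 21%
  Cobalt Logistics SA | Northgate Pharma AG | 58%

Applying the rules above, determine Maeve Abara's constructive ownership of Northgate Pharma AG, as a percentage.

By sibling attribution (R1), Maeve Abara is treated as also owning Nadia Abara's interest in Granite Industries Corp, giving 22% + 13% = 35%.
Chain via Granite Industries Corp. → Clearview Energy Co. (R2): 35% × 38% × 23% = 3.059% of Northgate Pharma AG.
Chain via Pinebrook Ventures LLC → Cobalt Logistics SA (R2): 21% × 85% × 58% = 10.353% of Northgate Pharma AG.
Direct interest in Northgate Pharma AG: 15%.
Aggregating (R3): 3.059% + 10.353% + 15% = 28.412%.

28.412%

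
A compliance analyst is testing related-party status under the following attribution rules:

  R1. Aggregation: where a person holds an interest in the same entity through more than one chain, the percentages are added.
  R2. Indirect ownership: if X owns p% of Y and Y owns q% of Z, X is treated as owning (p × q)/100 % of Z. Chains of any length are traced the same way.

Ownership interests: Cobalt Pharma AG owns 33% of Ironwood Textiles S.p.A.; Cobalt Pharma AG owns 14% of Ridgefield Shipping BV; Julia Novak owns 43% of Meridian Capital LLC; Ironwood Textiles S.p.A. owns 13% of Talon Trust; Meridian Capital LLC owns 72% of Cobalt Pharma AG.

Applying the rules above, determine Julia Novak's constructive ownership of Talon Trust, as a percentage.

Chain via Meridian Capital LLC → Cobalt Pharma AG → Ironwood Textiles S.p.A. (R2): 43% × 72% × 33% × 13% = 1.328184% of Talon Trust.

1.328184%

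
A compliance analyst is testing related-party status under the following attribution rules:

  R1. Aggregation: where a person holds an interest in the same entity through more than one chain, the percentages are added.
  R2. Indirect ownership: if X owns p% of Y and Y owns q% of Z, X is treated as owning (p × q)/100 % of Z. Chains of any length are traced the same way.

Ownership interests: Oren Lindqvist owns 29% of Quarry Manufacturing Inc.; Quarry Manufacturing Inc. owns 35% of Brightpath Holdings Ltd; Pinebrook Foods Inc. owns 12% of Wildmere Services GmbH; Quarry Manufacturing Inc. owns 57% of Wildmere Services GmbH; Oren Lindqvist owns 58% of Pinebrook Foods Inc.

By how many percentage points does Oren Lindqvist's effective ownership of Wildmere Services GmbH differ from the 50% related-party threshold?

26.51

Chain via Pinebrook Foods Inc. (R2): 58% × 12% = 6.96% of Wildmere Services GmbH.
Chain via Quarry Manufacturing Inc. (R2): 29% × 57% = 16.53% of Wildmere Services GmbH.
Aggregating (R1): 6.96% + 16.53% = 23.49%.
23.49% falls short of the 50% threshold by 26.51 percentage points.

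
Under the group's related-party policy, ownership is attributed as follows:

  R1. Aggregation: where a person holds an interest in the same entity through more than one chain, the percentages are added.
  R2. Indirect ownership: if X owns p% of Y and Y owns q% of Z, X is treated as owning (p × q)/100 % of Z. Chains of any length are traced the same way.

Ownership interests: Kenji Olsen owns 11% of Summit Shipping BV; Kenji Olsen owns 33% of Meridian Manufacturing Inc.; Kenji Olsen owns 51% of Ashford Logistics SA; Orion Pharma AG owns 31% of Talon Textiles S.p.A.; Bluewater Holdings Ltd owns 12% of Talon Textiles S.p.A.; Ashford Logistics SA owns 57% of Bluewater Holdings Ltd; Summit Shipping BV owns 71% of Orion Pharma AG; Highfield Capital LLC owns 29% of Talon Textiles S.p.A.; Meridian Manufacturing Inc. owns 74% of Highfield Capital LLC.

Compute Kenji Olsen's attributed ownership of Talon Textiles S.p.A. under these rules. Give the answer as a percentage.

12.9913%

Chain via Meridian Manufacturing Inc. → Highfield Capital LLC (R2): 33% × 74% × 29% = 7.0818% of Talon Textiles S.p.A.
Chain via Summit Shipping BV → Orion Pharma AG (R2): 11% × 71% × 31% = 2.4211% of Talon Textiles S.p.A.
Chain via Ashford Logistics SA → Bluewater Holdings Ltd (R2): 51% × 57% × 12% = 3.4884% of Talon Textiles S.p.A.
Aggregating (R1): 7.0818% + 2.4211% + 3.4884% = 12.9913%.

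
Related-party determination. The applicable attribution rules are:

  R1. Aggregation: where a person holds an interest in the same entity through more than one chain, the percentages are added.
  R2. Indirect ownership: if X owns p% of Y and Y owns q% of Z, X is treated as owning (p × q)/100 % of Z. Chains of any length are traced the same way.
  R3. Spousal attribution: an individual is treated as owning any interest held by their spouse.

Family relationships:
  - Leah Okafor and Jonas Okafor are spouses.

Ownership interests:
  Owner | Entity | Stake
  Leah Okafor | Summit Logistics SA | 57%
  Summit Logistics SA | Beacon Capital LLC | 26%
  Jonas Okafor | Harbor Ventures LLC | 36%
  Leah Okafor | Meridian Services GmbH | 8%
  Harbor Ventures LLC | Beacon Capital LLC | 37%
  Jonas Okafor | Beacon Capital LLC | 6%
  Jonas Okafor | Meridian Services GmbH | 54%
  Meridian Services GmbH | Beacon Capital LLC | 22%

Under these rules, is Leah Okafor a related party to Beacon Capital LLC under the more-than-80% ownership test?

No

By spousal attribution (R3), Leah Okafor is treated as also owning Jonas Okafor's interest in Meridian Services GmbH, giving 8% + 54% = 62%.
By spousal attribution (R3), Leah Okafor is treated as owning Jonas Okafor's 36% interest in Harbor Ventures LLC.
By spousal attribution (R3), Leah Okafor is treated as owning Jonas Okafor's 6% interest in Beacon Capital LLC.
Chain via Summit Logistics SA (R2): 57% × 26% = 14.82% of Beacon Capital LLC.
Chain via Meridian Services GmbH (R2): 62% × 22% = 13.64% of Beacon Capital LLC.
Chain via Harbor Ventures LLC (R2): 36% × 37% = 13.32% of Beacon Capital LLC.
Direct interest in Beacon Capital LLC: 6%.
Aggregating (R1): 14.82% + 13.64% + 13.32% + 6% = 47.78%.
47.78% does not exceed the 80% threshold, so Leah is not a related party to Beacon Capital LLC.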